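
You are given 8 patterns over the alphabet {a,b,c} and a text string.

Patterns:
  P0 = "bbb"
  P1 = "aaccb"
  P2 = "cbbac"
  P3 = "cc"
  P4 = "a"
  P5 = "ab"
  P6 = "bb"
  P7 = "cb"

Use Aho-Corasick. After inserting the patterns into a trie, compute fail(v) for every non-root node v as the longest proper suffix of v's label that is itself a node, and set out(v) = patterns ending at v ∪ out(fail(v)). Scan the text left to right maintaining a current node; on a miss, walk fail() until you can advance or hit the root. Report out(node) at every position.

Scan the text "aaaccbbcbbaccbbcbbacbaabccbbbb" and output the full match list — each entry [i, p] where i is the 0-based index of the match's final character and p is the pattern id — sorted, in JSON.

Build:
Trie nodes:
  n0 'ε': a→4 b→1 c→9
  n1 'b': b→2
  n2 'bb': b→3  [P6 ends]
  n3 'bbb': ·  [P0 ends]
  n4 'a': a→5 b→15  [P4 ends]
  n5 'aa': c→6
  n6 'aac': c→7
  n7 'aacc': b→8
  n8 'aaccb': ·  [P1 ends]
  n9 'c': b→10 c→14
  n10 'cb': b→11  [P7 ends]
  n11 'cbb': a→12
  n12 'cbba': c→13
  n13 'cbbac': ·  [P2 ends]
  n14 'cc': ·  [P3 ends]
  n15 'ab': ·  [P5 ends]

Failure links (BFS by depth):
  n1('b'): parent n0 fail=0; on 'b' 0 → fail=0;  out ∅∪∅=∅
  n4('a'): parent n0 fail=0; on 'a' 0 → fail=0;  out {4}∪∅={4}
  n9('c'): parent n0 fail=0; on 'c' 0 → fail=0;  out ∅∪∅=∅
  n2('bb'): parent n1 fail=0; on 'b' 0 → fail=1;  out {6}∪∅={6}
  n5('aa'): parent n4 fail=0; on 'a' 0 → fail=4;  out ∅∪{4}={4}
  n10('cb'): parent n9 fail=0; on 'b' 0 → fail=1;  out {7}∪∅={7}
  n14('cc'): parent n9 fail=0; on 'c' 0 → fail=9;  out {3}∪∅={3}
  n15('ab'): parent n4 fail=0; on 'b' 0 → fail=1;  out {5}∪∅={5}
  n3('bbb'): parent n2 fail=1; on 'b' 1 → fail=2;  out {0}∪{6}={0,6}
  n6('aac'): parent n5 fail=4; on 'c' 4→0 → fail=9;  out ∅∪∅=∅
  n11('cbb'): parent n10 fail=1; on 'b' 1 → fail=2;  out ∅∪{6}={6}
  n7('aacc'): parent n6 fail=9; on 'c' 9 → fail=14;  out ∅∪{3}={3}
  n12('cbba'): parent n11 fail=2; on 'a' 2→1→0 → fail=4;  out ∅∪{4}={4}
  n8('aaccb'): parent n7 fail=14; on 'b' 14→9 → fail=10;  out {1}∪{7}={1,7}
  n13('cbbac'): parent n12 fail=4; on 'c' 4→0 → fail=9;  out {2}∪∅={2}

Run:
i=0 'a': node 0→4  emit P4@[0:0]
i=1 'a': node 4→5  emit P4@[1:1]
i=2 'a': node 5→5 (via fail)  emit P4@[2:2]
i=3 'c': node 5→6
i=4 'c': node 6→7  emit P3@[3:4]
i=5 'b': node 7→8  emit P1@[1:5],P7@[4:5]
i=6 'b': node 8→11 (via fail)  emit P6@[5:6]
i=7 'c': node 11→9 (via fail)
i=8 'b': node 9→10  emit P7@[7:8]
i=9 'b': node 10→11  emit P6@[8:9]
i=10 'a': node 11→12  emit P4@[10:10]
i=11 'c': node 12→13  emit P2@[7:11]
i=12 'c': node 13→14 (via fail)  emit P3@[11:12]
i=13 'b': node 14→10 (via fail)  emit P7@[12:13]
i=14 'b': node 10→11  emit P6@[13:14]
i=15 'c': node 11→9 (via fail)
i=16 'b': node 9→10  emit P7@[15:16]
i=17 'b': node 10→11  emit P6@[16:17]
i=18 'a': node 11→12  emit P4@[18:18]
i=19 'c': node 12→13  emit P2@[15:19]
i=20 'b': node 13→10 (via fail)  emit P7@[19:20]
i=21 'a': node 10→4 (via fail)  emit P4@[21:21]
i=22 'a': node 4→5  emit P4@[22:22]
i=23 'b': node 5→15 (via fail)  emit P5@[22:23]
i=24 'c': node 15→9 (via fail)
i=25 'c': node 9→14  emit P3@[24:25]
i=26 'b': node 14→10 (via fail)  emit P7@[25:26]
i=27 'b': node 10→11  emit P6@[26:27]
i=28 'b': node 11→3 (via fail)  emit P0@[26:28],P6@[27:28]
i=29 'b': node 3→3 (via fail)  emit P0@[27:29],P6@[28:29]

Result: [[0,4],[1,4],[2,4],[4,3],[5,1],[5,7],[6,6],[8,7],[9,6],[10,4],[11,2],[12,3],[13,7],[14,6],[16,7],[17,6],[18,4],[19,2],[20,7],[21,4],[22,4],[23,5],[25,3],[26,7],[27,6],[28,0],[28,6],[29,0],[29,6]]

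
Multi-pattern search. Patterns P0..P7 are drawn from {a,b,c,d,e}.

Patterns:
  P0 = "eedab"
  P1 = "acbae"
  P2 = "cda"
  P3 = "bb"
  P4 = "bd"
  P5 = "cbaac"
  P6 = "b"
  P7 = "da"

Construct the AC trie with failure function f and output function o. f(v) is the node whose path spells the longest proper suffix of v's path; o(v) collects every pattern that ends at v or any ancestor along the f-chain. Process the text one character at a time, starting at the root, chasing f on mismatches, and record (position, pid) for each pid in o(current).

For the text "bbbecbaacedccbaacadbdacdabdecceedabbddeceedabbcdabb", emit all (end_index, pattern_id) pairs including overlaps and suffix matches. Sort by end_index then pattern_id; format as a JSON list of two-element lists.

Build automaton:
Trie nodes:
  n0 'ε': a→6 b→14 c→11 d→21 e→1
  n1 'e': e→2
  n2 'ee': d→3
  n3 'eed': a→4
  n4 'eeda': b→5
  n5 'eedab': ·  [P0 ends]
  n6 'a': c→7
  n7 'ac': b→8
  n8 'acb': a→9
  n9 'acba': e→10
  n10 'acbae': ·  [P1 ends]
  n11 'c': b→17 d→12
  n12 'cd': a→13
  n13 'cda': ·  [P2 ends]
  n14 'b': b→15 d→16  [P6 ends]
  n15 'bb': ·  [P3 ends]
  n16 'bd': ·  [P4 ends]
  n17 'cb': a→18
  n18 'cba': a→19
  n19 'cbaa': c→20
  n20 'cbaac': ·  [P5 ends]
  n21 'd': a→22
  n22 'da': ·  [P7 ends]

Failure links (BFS by depth):
  n1('e'): parent n0 fail=0; on 'e' 0 → fail=0;  out ∅∪∅=∅
  n6('a'): parent n0 fail=0; on 'a' 0 → fail=0;  out ∅∪∅=∅
  n11('c'): parent n0 fail=0; on 'c' 0 → fail=0;  out ∅∪∅=∅
  n14('b'): parent n0 fail=0; on 'b' 0 → fail=0;  out {6}∪∅={6}
  n21('d'): parent n0 fail=0; on 'd' 0 → fail=0;  out ∅∪∅=∅
  n2('ee'): parent n1 fail=0; on 'e' 0 → fail=1;  out ∅∪∅=∅
  n7('ac'): parent n6 fail=0; on 'c' 0 → fail=11;  out ∅∪∅=∅
  n12('cd'): parent n11 fail=0; on 'd' 0 → fail=21;  out ∅∪∅=∅
  n15('bb'): parent n14 fail=0; on 'b' 0 → fail=14;  out {3}∪{6}={3,6}
  n16('bd'): parent n14 fail=0; on 'd' 0 → fail=21;  out {4}∪∅={4}
  n17('cb'): parent n11 fail=0; on 'b' 0 → fail=14;  out ∅∪{6}={6}
  n22('da'): parent n21 fail=0; on 'a' 0 → fail=6;  out {7}∪∅={7}
  n3('eed'): parent n2 fail=1; on 'd' 1→0 → fail=21;  out ∅∪∅=∅
  n8('acb'): parent n7 fail=11; on 'b' 11 → fail=17;  out ∅∪{6}={6}
  n13('cda'): parent n12 fail=21; on 'a' 21 → fail=22;  out {2}∪{7}={2,7}
  n18('cba'): parent n17 fail=14; on 'a' 14→0 → fail=6;  out ∅∪∅=∅
  n4('eeda'): parent n3 fail=21; on 'a' 21 → fail=22;  out ∅∪{7}={7}
  n9('acba'): parent n8 fail=17; on 'a' 17 → fail=18;  out ∅∪∅=∅
  n19('cbaa'): parent n18 fail=6; on 'a' 6→0 → fail=6;  out ∅∪∅=∅
  n5('eedab'): parent n4 fail=22; on 'b' 22→6→0 → fail=14;  out {0}∪{6}={0,6}
  n10('acbae'): parent n9 fail=18; on 'e' 18→6→0 → fail=1;  out {1}∪∅={1}
  n20('cbaac'): parent n19 fail=6; on 'c' 6 → fail=7;  out {5}∪∅={5}

Run:
pos 0 'b': at 14  ** P6@[0:0]
pos 1 'b': at 15  ** P3@[0:1],P6@[1:1]
pos 2 'b': at 15 (fail-walked)  ** P3@[1:2],P6@[2:2]
pos 3 'e': at 1 (fail-walked)
pos 4 'c': at 11 (fail-walked)
pos 5 'b': at 17  ** P6@[5:5]
pos 6 'a': at 18
pos 7 'a': at 19
pos 8 'c': at 20  ** P5@[4:8]
pos 9 'e': at 1 (fail-walked)
pos 10 'd': at 21 (fail-walked)
pos 11 'c': at 11 (fail-walked)
pos 12 'c': at 11 (fail-walked)
pos 13 'b': at 17  ** P6@[13:13]
pos 14 'a': at 18
pos 15 'a': at 19
pos 16 'c': at 20  ** P5@[12:16]
pos 17 'a': at 6 (fail-walked)
pos 18 'd': at 21 (fail-walked)
pos 19 'b': at 14 (fail-walked)  ** P6@[19:19]
pos 20 'd': at 16  ** P4@[19:20]
pos 21 'a': at 22 (fail-walked)  ** P7@[20:21]
pos 22 'c': at 7 (fail-walked)
pos 23 'd': at 12 (fail-walked)
pos 24 'a': at 13  ** P2@[22:24],P7@[23:24]
pos 25 'b': at 14 (fail-walked)  ** P6@[25:25]
pos 26 'd': at 16  ** P4@[25:26]
pos 27 'e': at 1 (fail-walked)
pos 28 'c': at 11 (fail-walked)
pos 29 'c': at 11 (fail-walked)
pos 30 'e': at 1 (fail-walked)
pos 31 'e': at 2
pos 32 'd': at 3
pos 33 'a': at 4  ** P7@[32:33]
pos 34 'b': at 5  ** P0@[30:34],P6@[34:34]
pos 35 'b': at 15 (fail-walked)  ** P3@[34:35],P6@[35:35]
pos 36 'd': at 16 (fail-walked)  ** P4@[35:36]
pos 37 'd': at 21 (fail-walked)
pos 38 'e': at 1 (fail-walked)
pos 39 'c': at 11 (fail-walked)
pos 40 'e': at 1 (fail-walked)
pos 41 'e': at 2
pos 42 'd': at 3
pos 43 'a': at 4  ** P7@[42:43]
pos 44 'b': at 5  ** P0@[40:44],P6@[44:44]
pos 45 'b': at 15 (fail-walked)  ** P3@[44:45],P6@[45:45]
pos 46 'c': at 11 (fail-walked)
pos 47 'd': at 12
pos 48 'a': at 13  ** P2@[46:48],P7@[47:48]
pos 49 'b': at 14 (fail-walked)  ** P6@[49:49]
pos 50 'b': at 15  ** P3@[49:50],P6@[50:50]

Result: [[0,6],[1,3],[1,6],[2,3],[2,6],[5,6],[8,5],[13,6],[16,5],[19,6],[20,4],[21,7],[24,2],[24,7],[25,6],[26,4],[33,7],[34,0],[34,6],[35,3],[35,6],[36,4],[43,7],[44,0],[44,6],[45,3],[45,6],[48,2],[48,7],[49,6],[50,3],[50,6]]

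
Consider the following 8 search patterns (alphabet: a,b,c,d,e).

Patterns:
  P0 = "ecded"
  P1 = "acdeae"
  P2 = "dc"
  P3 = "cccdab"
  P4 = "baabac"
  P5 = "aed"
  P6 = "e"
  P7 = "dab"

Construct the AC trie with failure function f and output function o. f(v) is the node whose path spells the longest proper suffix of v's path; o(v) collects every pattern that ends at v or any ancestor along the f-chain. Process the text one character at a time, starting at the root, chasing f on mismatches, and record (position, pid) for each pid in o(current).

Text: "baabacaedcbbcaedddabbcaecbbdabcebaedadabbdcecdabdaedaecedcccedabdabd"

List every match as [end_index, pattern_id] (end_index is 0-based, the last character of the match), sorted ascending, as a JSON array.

Construct AC machine:
Trie nodes:
  0='ε' goto a→6 b→20 c→14 d→12 e→1
  1='e' goto c→2  [P6 ends]
  2='ec' goto d→3
  3='ecd' goto e→4
  4='ecde' goto d→5
  5='ecded' goto ·  [P0 ends]
  6='a' goto c→7 e→26
  7='ac' goto d→8
  8='acd' goto e→9
  9='acde' goto a→10
  10='acdea' goto e→11
  11='acdeae' goto ·  [P1 ends]
  12='d' goto a→28 c→13
  13='dc' goto ·  [P2 ends]
  14='c' goto c→15
  15='cc' goto c→16
  16='ccc' goto d→17
  17='cccd' goto a→18
  18='cccda' goto b→19
  19='cccdab' goto ·  [P3 ends]
  20='b' goto a→21
  21='ba' goto a→22
  22='baa' goto b→23
  23='baab' goto a→24
  24='baaba' goto c→25
  25='baabac' goto ·  [P4 ends]
  26='ae' goto d→27
  27='aed' goto ·  [P5 ends]
  28='da' goto b→29
  29='dab' goto ·  [P7 ends]

BFS fail/out derivation:
  n1('e'): parent n0 fail=0; on 'e' 0 → fail=0;  out {6}∪∅={6}
  n6('a'): parent n0 fail=0; on 'a' 0 → fail=0;  out ∅∪∅=∅
  n12('d'): parent n0 fail=0; on 'd' 0 → fail=0;  out ∅∪∅=∅
  n14('c'): parent n0 fail=0; on 'c' 0 → fail=0;  out ∅∪∅=∅
  n20('b'): parent n0 fail=0; on 'b' 0 → fail=0;  out ∅∪∅=∅
  n2('ec'): parent n1 fail=0; on 'c' 0 → fail=14;  out ∅∪∅=∅
  n7('ac'): parent n6 fail=0; on 'c' 0 → fail=14;  out ∅∪∅=∅
  n13('dc'): parent n12 fail=0; on 'c' 0 → fail=14;  out {2}∪∅={2}
  n15('cc'): parent n14 fail=0; on 'c' 0 → fail=14;  out ∅∪∅=∅
  n21('ba'): parent n20 fail=0; on 'a' 0 → fail=6;  out ∅∪∅=∅
  n26('ae'): parent n6 fail=0; on 'e' 0 → fail=1;  out ∅∪{6}={6}
  n28('da'): parent n12 fail=0; on 'a' 0 → fail=6;  out ∅∪∅=∅
  n3('ecd'): parent n2 fail=14; on 'd' 14→0 → fail=12;  out ∅∪∅=∅
  n8('acd'): parent n7 fail=14; on 'd' 14→0 → fail=12;  out ∅∪∅=∅
  n16('ccc'): parent n15 fail=14; on 'c' 14 → fail=15;  out ∅∪∅=∅
  n22('baa'): parent n21 fail=6; on 'a' 6→0 → fail=6;  out ∅∪∅=∅
  n27('aed'): parent n26 fail=1; on 'd' 1→0 → fail=12;  out {5}∪∅={5}
  n29('dab'): parent n28 fail=6; on 'b' 6→0 → fail=20;  out {7}∪∅={7}
  n4('ecde'): parent n3 fail=12; on 'e' 12→0 → fail=1;  out ∅∪{6}={6}
  n9('acde'): parent n8 fail=12; on 'e' 12→0 → fail=1;  out ∅∪{6}={6}
  n17('cccd'): parent n16 fail=15; on 'd' 15→14→0 → fail=12;  out ∅∪∅=∅
  n23('baab'): parent n22 fail=6; on 'b' 6→0 → fail=20;  out ∅∪∅=∅
  n5('ecded'): parent n4 fail=1; on 'd' 1→0 → fail=12;  out {0}∪∅={0}
  n10('acdea'): parent n9 fail=1; on 'a' 1→0 → fail=6;  out ∅∪∅=∅
  n18('cccda'): parent n17 fail=12; on 'a' 12 → fail=28;  out ∅∪∅=∅
  n24('baaba'): parent n23 fail=20; on 'a' 20 → fail=21;  out ∅∪∅=∅
  n11('acdeae'): parent n10 fail=6; on 'e' 6 → fail=26;  out {1}∪{6}={1,6}
  n19('cccdab'): parent n18 fail=28; on 'b' 28 → fail=29;  out {3}∪{7}={3,7}
  n25('baabac'): parent n24 fail=21; on 'c' 21→6 → fail=7;  out {4}∪∅={4}

Scan:
[0] read 'b'  n0⇒n20
[1] read 'a'  n20⇒n21
[2] read 'a'  n21⇒n22
[3] read 'b'  n22⇒n23
[4] read 'a'  n23⇒n24
[5] read 'c'  n24⇒n25  ** P4@[0:5]
[6] read 'a'  n25⇒n6 (via fail)
[7] read 'e'  n6⇒n26  ** P6@[7:7]
[8] read 'd'  n26⇒n27  ** P5@[6:8]
[9] read 'c'  n27⇒n13 (via fail)  ** P2@[8:9]
[10] read 'b'  n13⇒n20 (via fail)
[11] read 'b'  n20⇒n20 (via fail)
[12] read 'c'  n20⇒n14 (via fail)
[13] read 'a'  n14⇒n6 (via fail)
[14] read 'e'  n6⇒n26  ** P6@[14:14]
[15] read 'd'  n26⇒n27  ** P5@[13:15]
[16] read 'd'  n27⇒n12 (via fail)
[17] read 'd'  n12⇒n12 (via fail)
[18] read 'a'  n12⇒n28
[19] read 'b'  n28⇒n29  ** P7@[17:19]
[20] read 'b'  n29⇒n20 (via fail)
[21] read 'c'  n20⇒n14 (via fail)
[22] read 'a'  n14⇒n6 (via fail)
[23] read 'e'  n6⇒n26  ** P6@[23:23]
[24] read 'c'  n26⇒n2 (via fail)
[25] read 'b'  n2⇒n20 (via fail)
[26] read 'b'  n20⇒n20 (via fail)
[27] read 'd'  n20⇒n12 (via fail)
[28] read 'a'  n12⇒n28
[29] read 'b'  n28⇒n29  ** P7@[27:29]
[30] read 'c'  n29⇒n14 (via fail)
[31] read 'e'  n14⇒n1 (via fail)  ** P6@[31:31]
[32] read 'b'  n1⇒n20 (via fail)
[33] read 'a'  n20⇒n21
[34] read 'e'  n21⇒n26 (via fail)  ** P6@[34:34]
[35] read 'd'  n26⇒n27  ** P5@[33:35]
[36] read 'a'  n27⇒n28 (via fail)
[37] read 'd'  n28⇒n12 (via fail)
[38] read 'a'  n12⇒n28
[39] read 'b'  n28⇒n29  ** P7@[37:39]
[40] read 'b'  n29⇒n20 (via fail)
[41] read 'd'  n20⇒n12 (via fail)
[42] read 'c'  n12⇒n13  ** P2@[41:42]
[43] read 'e'  n13⇒n1 (via fail)  ** P6@[43:43]
[44] read 'c'  n1⇒n2
[45] read 'd'  n2⇒n3
[46] read 'a'  n3⇒n28 (via fail)
[47] read 'b'  n28⇒n29  ** P7@[45:47]
[48] read 'd'  n29⇒n12 (via fail)
[49] read 'a'  n12⇒n28
[50] read 'e'  n28⇒n26 (via fail)  ** P6@[50:50]
[51] read 'd'  n26⇒n27  ** P5@[49:51]
[52] read 'a'  n27⇒n28 (via fail)
[53] read 'e'  n28⇒n26 (via fail)  ** P6@[53:53]
[54] read 'c'  n26⇒n2 (via fail)
[55] read 'e'  n2⇒n1 (via fail)  ** P6@[55:55]
[56] read 'd'  n1⇒n12 (via fail)
[57] read 'c'  n12⇒n13  ** P2@[56:57]
[58] read 'c'  n13⇒n15 (via fail)
[59] read 'c'  n15⇒n16
[60] read 'e'  n16⇒n1 (via fail)  ** P6@[60:60]
[61] read 'd'  n1⇒n12 (via fail)
[62] read 'a'  n12⇒n28
[63] read 'b'  n28⇒n29  ** P7@[61:63]
[64] read 'd'  n29⇒n12 (via fail)
[65] read 'a'  n12⇒n28
[66] read 'b'  n28⇒n29  ** P7@[64:66]
[67] read 'd'  n29⇒n12 (via fail)

Result: [[5,4],[7,6],[8,5],[9,2],[14,6],[15,5],[19,7],[23,6],[29,7],[31,6],[34,6],[35,5],[39,7],[42,2],[43,6],[47,7],[50,6],[51,5],[53,6],[55,6],[57,2],[60,6],[63,7],[66,7]]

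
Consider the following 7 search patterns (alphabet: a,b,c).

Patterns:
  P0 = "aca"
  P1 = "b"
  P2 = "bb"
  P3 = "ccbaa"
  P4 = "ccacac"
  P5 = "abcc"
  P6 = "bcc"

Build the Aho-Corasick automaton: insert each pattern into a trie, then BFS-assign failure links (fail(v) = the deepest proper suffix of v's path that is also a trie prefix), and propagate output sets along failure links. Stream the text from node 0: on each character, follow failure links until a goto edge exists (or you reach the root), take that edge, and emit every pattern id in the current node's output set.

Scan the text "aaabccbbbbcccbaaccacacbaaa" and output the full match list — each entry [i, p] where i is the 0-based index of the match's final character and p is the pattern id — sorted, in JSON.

Construct AC machine:
Trie nodes:
  n0 'ε': a→1 b→4 c→6
  n1 'a': b→15 c→2
  n2 'ac': a→3
  n3 'aca': ·  ←P0
  n4 'b': b→5 c→18  ←P1
  n5 'bb': ·  ←P2
  n6 'c': c→7
  n7 'cc': a→11 b→8
  n8 'ccb': a→9
  n9 'ccba': a→10
  n10 'ccbaa': ·  ←P3
  n11 'cca': c→12
  n12 'ccac': a→13
  n13 'ccaca': c→14
  n14 'ccacac': ·  ←P4
  n15 'ab': c→16
  n16 'abc': c→17
  n17 'abcc': ·  ←P5
  n18 'bc': c→19
  n19 'bcc': ·  ←P6

BFS fail/out derivation:
  n1('a'): parent n0 fail=0; on 'a' 0 → fail=0;  out ∅∪∅=∅
  n4('b'): parent n0 fail=0; on 'b' 0 → fail=0;  out {1}∪∅={1}
  n6('c'): parent n0 fail=0; on 'c' 0 → fail=0;  out ∅∪∅=∅
  n2('ac'): parent n1 fail=0; on 'c' 0 → fail=6;  out ∅∪∅=∅
  n5('bb'): parent n4 fail=0; on 'b' 0 → fail=4;  out {2}∪{1}={1,2}
  n7('cc'): parent n6 fail=0; on 'c' 0 → fail=6;  out ∅∪∅=∅
  n15('ab'): parent n1 fail=0; on 'b' 0 → fail=4;  out ∅∪{1}={1}
  n18('bc'): parent n4 fail=0; on 'c' 0 → fail=6;  out ∅∪∅=∅
  n3('aca'): parent n2 fail=6; on 'a' 6→0 → fail=1;  out {0}∪∅={0}
  n8('ccb'): parent n7 fail=6; on 'b' 6→0 → fail=4;  out ∅∪{1}={1}
  n11('cca'): parent n7 fail=6; on 'a' 6→0 → fail=1;  out ∅∪∅=∅
  n16('abc'): parent n15 fail=4; on 'c' 4 → fail=18;  out ∅∪∅=∅
  n19('bcc'): parent n18 fail=6; on 'c' 6 → fail=7;  out {6}∪∅={6}
  n9('ccba'): parent n8 fail=4; on 'a' 4→0 → fail=1;  out ∅∪∅=∅
  n12('ccac'): parent n11 fail=1; on 'c' 1 → fail=2;  out ∅∪∅=∅
  n17('abcc'): parent n16 fail=18; on 'c' 18 → fail=19;  out {5}∪{6}={5,6}
  n10('ccbaa'): parent n9 fail=1; on 'a' 1→0 → fail=1;  out {3}∪∅={3}
  n13('ccaca'): parent n12 fail=2; on 'a' 2 → fail=3;  out ∅∪{0}={0}
  n14('ccacac'): parent n13 fail=3; on 'c' 3→1 → fail=2;  out {4}∪∅={4}

Scan:
pos 0 'a': at 1
pos 1 'a': at 1 (via fail)
pos 2 'a': at 1 (via fail)
pos 3 'b': at 15  → match P1@[3:3]
pos 4 'c': at 16
pos 5 'c': at 17  → match P5@[2:5],P6@[3:5]
pos 6 'b': at 8 (via fail)  → match P1@[6:6]
pos 7 'b': at 5 (via fail)  → match P1@[7:7],P2@[6:7]
pos 8 'b': at 5 (via fail)  → match P1@[8:8],P2@[7:8]
pos 9 'b': at 5 (via fail)  → match P1@[9:9],P2@[8:9]
pos 10 'c': at 18 (via fail)
pos 11 'c': at 19  → match P6@[9:11]
pos 12 'c': at 7 (via fail)
pos 13 'b': at 8  → match P1@[13:13]
pos 14 'a': at 9
pos 15 'a': at 10  → match P3@[11:15]
pos 16 'c': at 2 (via fail)
pos 17 'c': at 7 (via fail)
pos 18 'a': at 11
pos 19 'c': at 12
pos 20 'a': at 13  → match P0@[18:20]
pos 21 'c': at 14  → match P4@[16:21]
pos 22 'b': at 4 (via fail)  → match P1@[22:22]
pos 23 'a': at 1 (via fail)
pos 24 'a': at 1 (via fail)
pos 25 'a': at 1 (via fail)

Result: [[3,1],[5,5],[5,6],[6,1],[7,1],[7,2],[8,1],[8,2],[9,1],[9,2],[11,6],[13,1],[15,3],[20,0],[21,4],[22,1]]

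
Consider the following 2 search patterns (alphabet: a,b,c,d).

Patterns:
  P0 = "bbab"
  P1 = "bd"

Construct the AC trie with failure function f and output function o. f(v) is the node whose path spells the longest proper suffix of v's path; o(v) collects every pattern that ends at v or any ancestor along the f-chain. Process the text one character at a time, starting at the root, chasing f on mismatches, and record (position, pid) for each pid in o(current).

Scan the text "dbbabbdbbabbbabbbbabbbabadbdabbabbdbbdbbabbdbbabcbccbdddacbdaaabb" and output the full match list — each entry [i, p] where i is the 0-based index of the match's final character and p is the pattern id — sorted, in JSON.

Build automaton:
Trie nodes:
  0='ε' goto b→1
  1='b' goto b→2 d→5
  2='bb' goto a→3
  3='bba' goto b→4
  4='bbab' goto ·  ←P0
  5='bd' goto ·  ←P1

Failure links (BFS by depth):
  n1('b'): parent n0 fail=0; on 'b' 0 → fail=0;  out ∅∪∅=∅
  n2('bb'): parent n1 fail=0; on 'b' 0 → fail=1;  out ∅∪∅=∅
  n5('bd'): parent n1 fail=0; on 'd' 0 → fail=0;  out {1}∪∅={1}
  n3('bba'): parent n2 fail=1; on 'a' 1→0 → fail=0;  out ∅∪∅=∅
  n4('bbab'): parent n3 fail=0; on 'b' 0 → fail=1;  out {0}∪∅={0}

Run:
pos 0 'd': at 0
pos 1 'b': at 1
pos 2 'b': at 2
pos 3 'a': at 3
pos 4 'b': at 4  ** P0@[1:4]
pos 5 'b': at 2 ·f
pos 6 'd': at 5 ·f  ** P1@[5:6]
pos 7 'b': at 1 ·f
pos 8 'b': at 2
pos 9 'a': at 3
pos 10 'b': at 4  ** P0@[7:10]
pos 11 'b': at 2 ·f
pos 12 'b': at 2 ·f
pos 13 'a': at 3
pos 14 'b': at 4  ** P0@[11:14]
pos 15 'b': at 2 ·f
pos 16 'b': at 2 ·f
pos 17 'b': at 2 ·f
pos 18 'a': at 3
pos 19 'b': at 4  ** P0@[16:19]
pos 20 'b': at 2 ·f
pos 21 'b': at 2 ·f
pos 22 'a': at 3
pos 23 'b': at 4  ** P0@[20:23]
pos 24 'a': at 0 ·f
pos 25 'd': at 0
pos 26 'b': at 1
pos 27 'd': at 5  ** P1@[26:27]
pos 28 'a': at 0 ·f
pos 29 'b': at 1
pos 30 'b': at 2
pos 31 'a': at 3
pos 32 'b': at 4  ** P0@[29:32]
pos 33 'b': at 2 ·f
pos 34 'd': at 5 ·f  ** P1@[33:34]
pos 35 'b': at 1 ·f
pos 36 'b': at 2
pos 37 'd': at 5 ·f  ** P1@[36:37]
pos 38 'b': at 1 ·f
pos 39 'b': at 2
pos 40 'a': at 3
pos 41 'b': at 4  ** P0@[38:41]
pos 42 'b': at 2 ·f
pos 43 'd': at 5 ·f  ** P1@[42:43]
pos 44 'b': at 1 ·f
pos 45 'b': at 2
pos 46 'a': at 3
pos 47 'b': at 4  ** P0@[44:47]
pos 48 'c': at 0 ·f
pos 49 'b': at 1
pos 50 'c': at 0 ·f
pos 51 'c': at 0
pos 52 'b': at 1
pos 53 'd': at 5  ** P1@[52:53]
pos 54 'd': at 0 ·f
pos 55 'd': at 0
pos 56 'a': at 0
pos 57 'c': at 0
pos 58 'b': at 1
pos 59 'd': at 5  ** P1@[58:59]
pos 60 'a': at 0 ·f
pos 61 'a': at 0
pos 62 'a': at 0
pos 63 'b': at 1
pos 64 'b': at 2

All matches (sorted): [[4,0],[6,1],[10,0],[14,0],[19,0],[23,0],[27,1],[32,0],[34,1],[37,1],[41,0],[43,1],[47,0],[53,1],[59,1]]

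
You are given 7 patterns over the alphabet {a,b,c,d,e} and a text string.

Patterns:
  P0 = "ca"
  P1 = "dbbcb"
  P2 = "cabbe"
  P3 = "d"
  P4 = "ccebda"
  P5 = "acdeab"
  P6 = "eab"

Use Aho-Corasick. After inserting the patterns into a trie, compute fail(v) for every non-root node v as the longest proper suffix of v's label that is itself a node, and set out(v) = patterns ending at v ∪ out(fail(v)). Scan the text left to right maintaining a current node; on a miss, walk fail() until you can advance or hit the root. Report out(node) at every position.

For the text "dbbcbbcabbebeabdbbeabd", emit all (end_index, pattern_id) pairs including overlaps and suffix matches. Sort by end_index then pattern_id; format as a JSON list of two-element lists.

Build:
Trie (insert patterns):
  n0 'ε': a→16 c→1 d→3 e→22
  n1 'c': a→2 c→11
  n2 'ca': b→8  ←P0
  n3 'd': b→4  ←P3
  n4 'db': b→5
  n5 'dbb': c→6
  n6 'dbbc': b→7
  n7 'dbbcb': ·  ←P1
  n8 'cab': b→9
  n9 'cabb': e→10
  n10 'cabbe': ·  ←P2
  n11 'cc': e→12
  n12 'cce': b→13
  n13 'cceb': d→14
  n14 'ccebd': a→15
  n15 'ccebda': ·  ←P4
  n16 'a': c→17
  n17 'ac': d→18
  n18 'acd': e→19
  n19 'acde': a→20
  n20 'acdea': b→21
  n21 'acdeab': ·  ←P5
  n22 'e': a→23
  n23 'ea': b→24
  n24 'eab': ·  ←P6

Failure links (BFS by depth):
  fail(1) 'c': from fail(0)=0 chase 'c': 0 ⇒ 0;  out=∅∪out(0)=∅
  fail(3) 'd': from fail(0)=0 chase 'd': 0 ⇒ 0;  out={3}∪out(0)={3}
  fail(16) 'a': from fail(0)=0 chase 'a': 0 ⇒ 0;  out=∅∪out(0)=∅
  fail(22) 'e': from fail(0)=0 chase 'e': 0 ⇒ 0;  out=∅∪out(0)=∅
  fail(2) 'ca': from fail(1)=0 chase 'a': 0 ⇒ 16;  out={0}∪out(16)={0}
  fail(4) 'db': from fail(3)=0 chase 'b': 0 ⇒ 0;  out=∅∪out(0)=∅
  fail(11) 'cc': from fail(1)=0 chase 'c': 0 ⇒ 1;  out=∅∪out(1)=∅
  fail(17) 'ac': from fail(16)=0 chase 'c': 0 ⇒ 1;  out=∅∪out(1)=∅
  fail(23) 'ea': from fail(22)=0 chase 'a': 0 ⇒ 16;  out=∅∪out(16)=∅
  fail(5) 'dbb': from fail(4)=0 chase 'b': 0 ⇒ 0;  out=∅∪out(0)=∅
  fail(8) 'cab': from fail(2)=16 chase 'b': 16→0 ⇒ 0;  out=∅∪out(0)=∅
  fail(12) 'cce': from fail(11)=1 chase 'e': 1→0 ⇒ 22;  out=∅∪out(22)=∅
  fail(18) 'acd': from fail(17)=1 chase 'd': 1→0 ⇒ 3;  out=∅∪out(3)={3}
  fail(24) 'eab': from fail(23)=16 chase 'b': 16→0 ⇒ 0;  out={6}∪out(0)={6}
  fail(6) 'dbbc': from fail(5)=0 chase 'c': 0 ⇒ 1;  out=∅∪out(1)=∅
  fail(9) 'cabb': from fail(8)=0 chase 'b': 0 ⇒ 0;  out=∅∪out(0)=∅
  fail(13) 'cceb': from fail(12)=22 chase 'b': 22→0 ⇒ 0;  out=∅∪out(0)=∅
  fail(19) 'acde': from fail(18)=3 chase 'e': 3→0 ⇒ 22;  out=∅∪out(22)=∅
  fail(7) 'dbbcb': from fail(6)=1 chase 'b': 1→0 ⇒ 0;  out={1}∪out(0)={1}
  fail(10) 'cabbe': from fail(9)=0 chase 'e': 0 ⇒ 22;  out={2}∪out(22)={2}
  fail(14) 'ccebd': from fail(13)=0 chase 'd': 0 ⇒ 3;  out=∅∪out(3)={3}
  fail(20) 'acdea': from fail(19)=22 chase 'a': 22 ⇒ 23;  out=∅∪out(23)=∅
  fail(15) 'ccebda': from fail(14)=3 chase 'a': 3→0 ⇒ 16;  out={4}∪out(16)={4}
  fail(21) 'acdeab': from fail(20)=23 chase 'b': 23 ⇒ 24;  out={5}∪out(24)={5,6}

Scan:
i=0 'd': node 0→3  ** P3@[0:0]
i=1 'b': node 3→4
i=2 'b': node 4→5
i=3 'c': node 5→6
i=4 'b': node 6→7  ** P1@[0:4]
i=5 'b': node 7→0 (fail-walked)
i=6 'c': node 0→1
i=7 'a': node 1→2  ** P0@[6:7]
i=8 'b': node 2→8
i=9 'b': node 8→9
i=10 'e': node 9→10  ** P2@[6:10]
i=11 'b': node 10→0 (fail-walked)
i=12 'e': node 0→22
i=13 'a': node 22→23
i=14 'b': node 23→24  ** P6@[12:14]
i=15 'd': node 24→3 (fail-walked)  ** P3@[15:15]
i=16 'b': node 3→4
i=17 'b': node 4→5
i=18 'e': node 5→22 (fail-walked)
i=19 'a': node 22→23
i=20 'b': node 23→24  ** P6@[18:20]
i=21 'd': node 24→3 (fail-walked)  ** P3@[21:21]

Matches: [[0,3],[4,1],[7,0],[10,2],[14,6],[15,3],[20,6],[21,3]]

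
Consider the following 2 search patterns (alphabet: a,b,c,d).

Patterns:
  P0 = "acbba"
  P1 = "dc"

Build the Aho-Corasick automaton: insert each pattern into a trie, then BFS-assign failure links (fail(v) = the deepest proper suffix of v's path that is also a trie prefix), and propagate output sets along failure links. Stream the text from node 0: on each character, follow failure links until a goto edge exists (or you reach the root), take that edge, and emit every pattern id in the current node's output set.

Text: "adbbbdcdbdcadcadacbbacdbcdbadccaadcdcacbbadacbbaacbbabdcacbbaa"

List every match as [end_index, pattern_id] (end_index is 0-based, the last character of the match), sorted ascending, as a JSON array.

Build automaton:
Trie nodes:
  n0 'ε': a→1 d→6
  n1 'a': c→2
  n2 'ac': b→3
  n3 'acb': b→4
  n4 'acbb': a→5
  n5 'acbba': ·  ←P0
  n6 'd': c→7
  n7 'dc': ·  ←P1

BFS fail/out derivation:
  n1('a'): parent n0 fail=0; on 'a' 0 → fail=0;  out ∅∪∅=∅
  n6('d'): parent n0 fail=0; on 'd' 0 → fail=0;  out ∅∪∅=∅
  n2('ac'): parent n1 fail=0; on 'c' 0 → fail=0;  out ∅∪∅=∅
  n7('dc'): parent n6 fail=0; on 'c' 0 → fail=0;  out {1}∪∅={1}
  n3('acb'): parent n2 fail=0; on 'b' 0 → fail=0;  out ∅∪∅=∅
  n4('acbb'): parent n3 fail=0; on 'b' 0 → fail=0;  out ∅∪∅=∅
  n5('acbba'): parent n4 fail=0; on 'a' 0 → fail=1;  out {0}∪∅={0}

Run:
pos 0 'a': at 1
pos 1 'd': at 6 ·f
pos 2 'b': at 0 ·f
pos 3 'b': at 0
pos 4 'b': at 0
pos 5 'd': at 6
pos 6 'c': at 7  → match P1@[5:6]
pos 7 'd': at 6 ·f
pos 8 'b': at 0 ·f
pos 9 'd': at 6
pos 10 'c': at 7  → match P1@[9:10]
pos 11 'a': at 1 ·f
pos 12 'd': at 6 ·f
pos 13 'c': at 7  → match P1@[12:13]
pos 14 'a': at 1 ·f
pos 15 'd': at 6 ·f
pos 16 'a': at 1 ·f
pos 17 'c': at 2
pos 18 'b': at 3
pos 19 'b': at 4
pos 20 'a': at 5  → match P0@[16:20]
pos 21 'c': at 2 ·f
pos 22 'd': at 6 ·f
pos 23 'b': at 0 ·f
pos 24 'c': at 0
pos 25 'd': at 6
pos 26 'b': at 0 ·f
pos 27 'a': at 1
pos 28 'd': at 6 ·f
pos 29 'c': at 7  → match P1@[28:29]
pos 30 'c': at 0 ·f
pos 31 'a': at 1
pos 32 'a': at 1 ·f
pos 33 'd': at 6 ·f
pos 34 'c': at 7  → match P1@[33:34]
pos 35 'd': at 6 ·f
pos 36 'c': at 7  → match P1@[35:36]
pos 37 'a': at 1 ·f
pos 38 'c': at 2
pos 39 'b': at 3
pos 40 'b': at 4
pos 41 'a': at 5  → match P0@[37:41]
pos 42 'd': at 6 ·f
pos 43 'a': at 1 ·f
pos 44 'c': at 2
pos 45 'b': at 3
pos 46 'b': at 4
pos 47 'a': at 5  → match P0@[43:47]
pos 48 'a': at 1 ·f
pos 49 'c': at 2
pos 50 'b': at 3
pos 51 'b': at 4
pos 52 'a': at 5  → match P0@[48:52]
pos 53 'b': at 0 ·f
pos 54 'd': at 6
pos 55 'c': at 7  → match P1@[54:55]
pos 56 'a': at 1 ·f
pos 57 'c': at 2
pos 58 'b': at 3
pos 59 'b': at 4
pos 60 'a': at 5  → match P0@[56:60]
pos 61 'a': at 1 ·f

Matches: [[6,1],[10,1],[13,1],[20,0],[29,1],[34,1],[36,1],[41,0],[47,0],[52,0],[55,1],[60,0]]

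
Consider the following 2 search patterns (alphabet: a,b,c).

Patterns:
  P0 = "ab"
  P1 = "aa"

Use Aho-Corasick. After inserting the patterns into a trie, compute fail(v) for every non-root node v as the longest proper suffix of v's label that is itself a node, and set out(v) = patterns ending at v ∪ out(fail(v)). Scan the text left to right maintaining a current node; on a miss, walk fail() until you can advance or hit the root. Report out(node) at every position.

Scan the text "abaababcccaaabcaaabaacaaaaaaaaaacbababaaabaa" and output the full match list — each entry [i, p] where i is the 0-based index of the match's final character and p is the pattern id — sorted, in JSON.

Build:
Trie (insert patterns):
  0='ε' goto a→1
  1='a' goto a→3 b→2
  2='ab' goto ·  [P0 ends]
  3='aa' goto ·  [P1 ends]

BFS fail/out derivation:
  fail(1) 'a': from fail(0)=0 chase 'a': 0 ⇒ 0;  out=∅∪out(0)=∅
  fail(2) 'ab': from fail(1)=0 chase 'b': 0 ⇒ 0;  out={0}∪out(0)={0}
  fail(3) 'aa': from fail(1)=0 chase 'a': 0 ⇒ 1;  out={1}∪out(1)={1}

Scan:
i=0 'a': node 0→1
i=1 'b': node 1→2  ** P0@[0:1]
i=2 'a': node 2→1 (fail-walked)
i=3 'a': node 1→3  ** P1@[2:3]
i=4 'b': node 3→2 (fail-walked)  ** P0@[3:4]
i=5 'a': node 2→1 (fail-walked)
i=6 'b': node 1→2  ** P0@[5:6]
i=7 'c': node 2→0 (fail-walked)
i=8 'c': node 0→0
i=9 'c': node 0→0
i=10 'a': node 0→1
i=11 'a': node 1→3  ** P1@[10:11]
i=12 'a': node 3→3 (fail-walked)  ** P1@[11:12]
i=13 'b': node 3→2 (fail-walked)  ** P0@[12:13]
i=14 'c': node 2→0 (fail-walked)
i=15 'a': node 0→1
i=16 'a': node 1→3  ** P1@[15:16]
i=17 'a': node 3→3 (fail-walked)  ** P1@[16:17]
i=18 'b': node 3→2 (fail-walked)  ** P0@[17:18]
i=19 'a': node 2→1 (fail-walked)
i=20 'a': node 1→3  ** P1@[19:20]
i=21 'c': node 3→0 (fail-walked)
i=22 'a': node 0→1
i=23 'a': node 1→3  ** P1@[22:23]
i=24 'a': node 3→3 (fail-walked)  ** P1@[23:24]
i=25 'a': node 3→3 (fail-walked)  ** P1@[24:25]
i=26 'a': node 3→3 (fail-walked)  ** P1@[25:26]
i=27 'a': node 3→3 (fail-walked)  ** P1@[26:27]
i=28 'a': node 3→3 (fail-walked)  ** P1@[27:28]
i=29 'a': node 3→3 (fail-walked)  ** P1@[28:29]
i=30 'a': node 3→3 (fail-walked)  ** P1@[29:30]
i=31 'a': node 3→3 (fail-walked)  ** P1@[30:31]
i=32 'c': node 3→0 (fail-walked)
i=33 'b': node 0→0
i=34 'a': node 0→1
i=35 'b': node 1→2  ** P0@[34:35]
i=36 'a': node 2→1 (fail-walked)
i=37 'b': node 1→2  ** P0@[36:37]
i=38 'a': node 2→1 (fail-walked)
i=39 'a': node 1→3  ** P1@[38:39]
i=40 'a': node 3→3 (fail-walked)  ** P1@[39:40]
i=41 'b': node 3→2 (fail-walked)  ** P0@[40:41]
i=42 'a': node 2→1 (fail-walked)
i=43 'a': node 1→3  ** P1@[42:43]

All matches (sorted): [[1,0],[3,1],[4,0],[6,0],[11,1],[12,1],[13,0],[16,1],[17,1],[18,0],[20,1],[23,1],[24,1],[25,1],[26,1],[27,1],[28,1],[29,1],[30,1],[31,1],[35,0],[37,0],[39,1],[40,1],[41,0],[43,1]]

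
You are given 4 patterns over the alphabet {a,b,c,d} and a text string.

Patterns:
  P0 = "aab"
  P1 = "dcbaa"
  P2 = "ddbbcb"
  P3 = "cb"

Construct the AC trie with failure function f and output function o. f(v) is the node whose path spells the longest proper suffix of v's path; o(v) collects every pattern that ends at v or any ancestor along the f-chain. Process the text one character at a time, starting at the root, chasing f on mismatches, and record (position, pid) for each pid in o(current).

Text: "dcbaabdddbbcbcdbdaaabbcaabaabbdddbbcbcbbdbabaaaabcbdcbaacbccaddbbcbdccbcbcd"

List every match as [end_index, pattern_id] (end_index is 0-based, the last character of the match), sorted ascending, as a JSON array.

Build automaton:
Trie nodes:
  0='ε' goto a→1 c→14 d→4
  1='a' goto a→2
  2='aa' goto b→3
  3='aab' goto ·  ←P0
  4='d' goto c→5 d→9
  5='dc' goto b→6
  6='dcb' goto a→7
  7='dcba' goto a→8
  8='dcbaa' goto ·  ←P1
  9='dd' goto b→10
  10='ddb' goto b→11
  11='ddbb' goto c→12
  12='ddbbc' goto b→13
  13='ddbbcb' goto ·  ←P2
  14='c' goto b→15
  15='cb' goto ·  ←P3

BFS fail/out derivation:
  fail(1) 'a': from fail(0)=0 chase 'a': 0 ⇒ 0;  out=∅∪out(0)=∅
  fail(4) 'd': from fail(0)=0 chase 'd': 0 ⇒ 0;  out=∅∪out(0)=∅
  fail(14) 'c': from fail(0)=0 chase 'c': 0 ⇒ 0;  out=∅∪out(0)=∅
  fail(2) 'aa': from fail(1)=0 chase 'a': 0 ⇒ 1;  out=∅∪out(1)=∅
  fail(5) 'dc': from fail(4)=0 chase 'c': 0 ⇒ 14;  out=∅∪out(14)=∅
  fail(9) 'dd': from fail(4)=0 chase 'd': 0 ⇒ 4;  out=∅∪out(4)=∅
  fail(15) 'cb': from fail(14)=0 chase 'b': 0 ⇒ 0;  out={3}∪out(0)={3}
  fail(3) 'aab': from fail(2)=1 chase 'b': 1→0 ⇒ 0;  out={0}∪out(0)={0}
  fail(6) 'dcb': from fail(5)=14 chase 'b': 14 ⇒ 15;  out=∅∪out(15)={3}
  fail(10) 'ddb': from fail(9)=4 chase 'b': 4→0 ⇒ 0;  out=∅∪out(0)=∅
  fail(7) 'dcba': from fail(6)=15 chase 'a': 15→0 ⇒ 1;  out=∅∪out(1)=∅
  fail(11) 'ddbb': from fail(10)=0 chase 'b': 0 ⇒ 0;  out=∅∪out(0)=∅
  fail(8) 'dcbaa': from fail(7)=1 chase 'a': 1 ⇒ 2;  out={1}∪out(2)={1}
  fail(12) 'ddbbc': from fail(11)=0 chase 'c': 0 ⇒ 14;  out=∅∪out(14)=∅
  fail(13) 'ddbbcb': from fail(12)=14 chase 'b': 14 ⇒ 15;  out={2}∪out(15)={2,3}

Run:
pos 0 'd': at 4
pos 1 'c': at 5
pos 2 'b': at 6  → match P3@[1:2]
pos 3 'a': at 7
pos 4 'a': at 8  → match P1@[0:4]
pos 5 'b': at 3 (fail-walked)  → match P0@[3:5]
pos 6 'd': at 4 (fail-walked)
pos 7 'd': at 9
pos 8 'd': at 9 (fail-walked)
pos 9 'b': at 10
pos 10 'b': at 11
pos 11 'c': at 12
pos 12 'b': at 13  → match P2@[7:12],P3@[11:12]
pos 13 'c': at 14 (fail-walked)
pos 14 'd': at 4 (fail-walked)
pos 15 'b': at 0 (fail-walked)
pos 16 'd': at 4
pos 17 'a': at 1 (fail-walked)
pos 18 'a': at 2
pos 19 'a': at 2 (fail-walked)
pos 20 'b': at 3  → match P0@[18:20]
pos 21 'b': at 0 (fail-walked)
pos 22 'c': at 14
pos 23 'a': at 1 (fail-walked)
pos 24 'a': at 2
pos 25 'b': at 3  → match P0@[23:25]
pos 26 'a': at 1 (fail-walked)
pos 27 'a': at 2
pos 28 'b': at 3  → match P0@[26:28]
pos 29 'b': at 0 (fail-walked)
pos 30 'd': at 4
pos 31 'd': at 9
pos 32 'd': at 9 (fail-walked)
pos 33 'b': at 10
pos 34 'b': at 11
pos 35 'c': at 12
pos 36 'b': at 13  → match P2@[31:36],P3@[35:36]
pos 37 'c': at 14 (fail-walked)
pos 38 'b': at 15  → match P3@[37:38]
pos 39 'b': at 0 (fail-walked)
pos 40 'd': at 4
pos 41 'b': at 0 (fail-walked)
pos 42 'a': at 1
pos 43 'b': at 0 (fail-walked)
pos 44 'a': at 1
pos 45 'a': at 2
pos 46 'a': at 2 (fail-walked)
pos 47 'a': at 2 (fail-walked)
pos 48 'b': at 3  → match P0@[46:48]
pos 49 'c': at 14 (fail-walked)
pos 50 'b': at 15  → match P3@[49:50]
pos 51 'd': at 4 (fail-walked)
pos 52 'c': at 5
pos 53 'b': at 6  → match P3@[52:53]
pos 54 'a': at 7
pos 55 'a': at 8  → match P1@[51:55]
pos 56 'c': at 14 (fail-walked)
pos 57 'b': at 15  → match P3@[56:57]
pos 58 'c': at 14 (fail-walked)
pos 59 'c': at 14 (fail-walked)
pos 60 'a': at 1 (fail-walked)
pos 61 'd': at 4 (fail-walked)
pos 62 'd': at 9
pos 63 'b': at 10
pos 64 'b': at 11
pos 65 'c': at 12
pos 66 'b': at 13  → match P2@[61:66],P3@[65:66]
pos 67 'd': at 4 (fail-walked)
pos 68 'c': at 5
pos 69 'c': at 14 (fail-walked)
pos 70 'b': at 15  → match P3@[69:70]
pos 71 'c': at 14 (fail-walked)
pos 72 'b': at 15  → match P3@[71:72]
pos 73 'c': at 14 (fail-walked)
pos 74 'd': at 4 (fail-walked)

Result: [[2,3],[4,1],[5,0],[12,2],[12,3],[20,0],[25,0],[28,0],[36,2],[36,3],[38,3],[48,0],[50,3],[53,3],[55,1],[57,3],[66,2],[66,3],[70,3],[72,3]]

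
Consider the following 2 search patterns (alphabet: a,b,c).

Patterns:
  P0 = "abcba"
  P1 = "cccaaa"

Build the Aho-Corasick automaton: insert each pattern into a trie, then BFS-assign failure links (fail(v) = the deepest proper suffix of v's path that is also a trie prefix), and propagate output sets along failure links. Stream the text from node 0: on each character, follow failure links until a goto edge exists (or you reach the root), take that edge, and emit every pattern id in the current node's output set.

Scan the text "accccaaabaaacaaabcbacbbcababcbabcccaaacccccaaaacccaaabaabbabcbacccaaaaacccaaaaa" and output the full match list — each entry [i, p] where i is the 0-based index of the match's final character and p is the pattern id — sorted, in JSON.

Build:
Trie (insert patterns):
  n0 'ε': a→1 c→6
  n1 'a': b→2
  n2 'ab': c→3
  n3 'abc': b→4
  n4 'abcb': a→5
  n5 'abcba': ·  ←P0
  n6 'c': c→7
  n7 'cc': c→8
  n8 'ccc': a→9
  n9 'ccca': a→10
  n10 'cccaa': a→11
  n11 'cccaaa': ·  ←P1

Failure links (BFS by depth):
  fail(1) 'a': from fail(0)=0 chase 'a': 0 ⇒ 0;  out=∅∪out(0)=∅
  fail(6) 'c': from fail(0)=0 chase 'c': 0 ⇒ 0;  out=∅∪out(0)=∅
  fail(2) 'ab': from fail(1)=0 chase 'b': 0 ⇒ 0;  out=∅∪out(0)=∅
  fail(7) 'cc': from fail(6)=0 chase 'c': 0 ⇒ 6;  out=∅∪out(6)=∅
  fail(3) 'abc': from fail(2)=0 chase 'c': 0 ⇒ 6;  out=∅∪out(6)=∅
  fail(8) 'ccc': from fail(7)=6 chase 'c': 6 ⇒ 7;  out=∅∪out(7)=∅
  fail(4) 'abcb': from fail(3)=6 chase 'b': 6→0 ⇒ 0;  out=∅∪out(0)=∅
  fail(9) 'ccca': from fail(8)=7 chase 'a': 7→6→0 ⇒ 1;  out=∅∪out(1)=∅
  fail(5) 'abcba': from fail(4)=0 chase 'a': 0 ⇒ 1;  out={0}∪out(1)={0}
  fail(10) 'cccaa': from fail(9)=1 chase 'a': 1→0 ⇒ 1;  out=∅∪out(1)=∅
  fail(11) 'cccaaa': from fail(10)=1 chase 'a': 1→0 ⇒ 1;  out={1}∪out(1)={1}

Text stream:
[0] read 'a'  n0⇒n1
[1] read 'c'  n1⇒n6 (fail-walked)
[2] read 'c'  n6⇒n7
[3] read 'c'  n7⇒n8
[4] read 'c'  n8⇒n8 (fail-walked)
[5] read 'a'  n8⇒n9
[6] read 'a'  n9⇒n10
[7] read 'a'  n10⇒n11  emit P1@[2:7]
[8] read 'b'  n11⇒n2 (fail-walked)
[9] read 'a'  n2⇒n1 (fail-walked)
[10] read 'a'  n1⇒n1 (fail-walked)
[11] read 'a'  n1⇒n1 (fail-walked)
[12] read 'c'  n1⇒n6 (fail-walked)
[13] read 'a'  n6⇒n1 (fail-walked)
[14] read 'a'  n1⇒n1 (fail-walked)
[15] read 'a'  n1⇒n1 (fail-walked)
[16] read 'b'  n1⇒n2
[17] read 'c'  n2⇒n3
[18] read 'b'  n3⇒n4
[19] read 'a'  n4⇒n5  emit P0@[15:19]
[20] read 'c'  n5⇒n6 (fail-walked)
[21] read 'b'  n6⇒n0 (fail-walked)
[22] read 'b'  n0⇒n0
[23] read 'c'  n0⇒n6
[24] read 'a'  n6⇒n1 (fail-walked)
[25] read 'b'  n1⇒n2
[26] read 'a'  n2⇒n1 (fail-walked)
[27] read 'b'  n1⇒n2
[28] read 'c'  n2⇒n3
[29] read 'b'  n3⇒n4
[30] read 'a'  n4⇒n5  emit P0@[26:30]
[31] read 'b'  n5⇒n2 (fail-walked)
[32] read 'c'  n2⇒n3
[33] read 'c'  n3⇒n7 (fail-walked)
[34] read 'c'  n7⇒n8
[35] read 'a'  n8⇒n9
[36] read 'a'  n9⇒n10
[37] read 'a'  n10⇒n11  emit P1@[32:37]
[38] read 'c'  n11⇒n6 (fail-walked)
[39] read 'c'  n6⇒n7
[40] read 'c'  n7⇒n8
[41] read 'c'  n8⇒n8 (fail-walked)
[42] read 'c'  n8⇒n8 (fail-walked)
[43] read 'a'  n8⇒n9
[44] read 'a'  n9⇒n10
[45] read 'a'  n10⇒n11  emit P1@[40:45]
[46] read 'a'  n11⇒n1 (fail-walked)
[47] read 'c'  n1⇒n6 (fail-walked)
[48] read 'c'  n6⇒n7
[49] read 'c'  n7⇒n8
[50] read 'a'  n8⇒n9
[51] read 'a'  n9⇒n10
[52] read 'a'  n10⇒n11  emit P1@[47:52]
[53] read 'b'  n11⇒n2 (fail-walked)
[54] read 'a'  n2⇒n1 (fail-walked)
[55] read 'a'  n1⇒n1 (fail-walked)
[56] read 'b'  n1⇒n2
[57] read 'b'  n2⇒n0 (fail-walked)
[58] read 'a'  n0⇒n1
[59] read 'b'  n1⇒n2
[60] read 'c'  n2⇒n3
[61] read 'b'  n3⇒n4
[62] read 'a'  n4⇒n5  emit P0@[58:62]
[63] read 'c'  n5⇒n6 (fail-walked)
[64] read 'c'  n6⇒n7
[65] read 'c'  n7⇒n8
[66] read 'a'  n8⇒n9
[67] read 'a'  n9⇒n10
[68] read 'a'  n10⇒n11  emit P1@[63:68]
[69] read 'a'  n11⇒n1 (fail-walked)
[70] read 'a'  n1⇒n1 (fail-walked)
[71] read 'c'  n1⇒n6 (fail-walked)
[72] read 'c'  n6⇒n7
[73] read 'c'  n7⇒n8
[74] read 'a'  n8⇒n9
[75] read 'a'  n9⇒n10
[76] read 'a'  n10⇒n11  emit P1@[71:76]
[77] read 'a'  n11⇒n1 (fail-walked)
[78] read 'a'  n1⇒n1 (fail-walked)

All matches (sorted): [[7,1],[19,0],[30,0],[37,1],[45,1],[52,1],[62,0],[68,1],[76,1]]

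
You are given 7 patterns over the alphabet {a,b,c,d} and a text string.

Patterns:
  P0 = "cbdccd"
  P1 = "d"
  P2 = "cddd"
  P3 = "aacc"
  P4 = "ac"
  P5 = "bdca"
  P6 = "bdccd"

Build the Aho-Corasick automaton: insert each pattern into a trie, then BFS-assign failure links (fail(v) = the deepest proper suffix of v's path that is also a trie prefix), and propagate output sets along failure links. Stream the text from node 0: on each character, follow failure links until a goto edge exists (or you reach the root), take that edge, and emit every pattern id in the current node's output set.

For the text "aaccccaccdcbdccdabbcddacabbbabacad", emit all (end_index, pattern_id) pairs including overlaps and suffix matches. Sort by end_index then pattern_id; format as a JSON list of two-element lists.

Construct AC machine:
Trie nodes:
  0='ε' goto a→11 b→16 c→1 d→7
  1='c' goto b→2 d→8
  2='cb' goto d→3
  3='cbd' goto c→4
  4='cbdc' goto c→5
  5='cbdcc' goto d→6
  6='cbdccd' goto ·  ←P0
  7='d' goto ·  ←P1
  8='cd' goto d→9
  9='cdd' goto d→10
  10='cddd' goto ·  ←P2
  11='a' goto a→12 c→15
  12='aa' goto c→13
  13='aac' goto c→14
  14='aacc' goto ·  ←P3
  15='ac' goto ·  ←P4
  16='b' goto d→17
  17='bd' goto c→18
  18='bdc' goto a→19 c→20
  19='bdca' goto ·  ←P5
  20='bdcc' goto d→21
  21='bdccd' goto ·  ←P6

BFS fail/out derivation:
  fail(1) 'c': from fail(0)=0 chase 'c': 0 ⇒ 0;  out=∅∪out(0)=∅
  fail(7) 'd': from fail(0)=0 chase 'd': 0 ⇒ 0;  out={1}∪out(0)={1}
  fail(11) 'a': from fail(0)=0 chase 'a': 0 ⇒ 0;  out=∅∪out(0)=∅
  fail(16) 'b': from fail(0)=0 chase 'b': 0 ⇒ 0;  out=∅∪out(0)=∅
  fail(2) 'cb': from fail(1)=0 chase 'b': 0 ⇒ 16;  out=∅∪out(16)=∅
  fail(8) 'cd': from fail(1)=0 chase 'd': 0 ⇒ 7;  out=∅∪out(7)={1}
  fail(12) 'aa': from fail(11)=0 chase 'a': 0 ⇒ 11;  out=∅∪out(11)=∅
  fail(15) 'ac': from fail(11)=0 chase 'c': 0 ⇒ 1;  out={4}∪out(1)={4}
  fail(17) 'bd': from fail(16)=0 chase 'd': 0 ⇒ 7;  out=∅∪out(7)={1}
  fail(3) 'cbd': from fail(2)=16 chase 'd': 16 ⇒ 17;  out=∅∪out(17)={1}
  fail(9) 'cdd': from fail(8)=7 chase 'd': 7→0 ⇒ 7;  out=∅∪out(7)={1}
  fail(13) 'aac': from fail(12)=11 chase 'c': 11 ⇒ 15;  out=∅∪out(15)={4}
  fail(18) 'bdc': from fail(17)=7 chase 'c': 7→0 ⇒ 1;  out=∅∪out(1)=∅
  fail(4) 'cbdc': from fail(3)=17 chase 'c': 17 ⇒ 18;  out=∅∪out(18)=∅
  fail(10) 'cddd': from fail(9)=7 chase 'd': 7→0 ⇒ 7;  out={2}∪out(7)={1,2}
  fail(14) 'aacc': from fail(13)=15 chase 'c': 15→1→0 ⇒ 1;  out={3}∪out(1)={3}
  fail(19) 'bdca': from fail(18)=1 chase 'a': 1→0 ⇒ 11;  out={5}∪out(11)={5}
  fail(20) 'bdcc': from fail(18)=1 chase 'c': 1→0 ⇒ 1;  out=∅∪out(1)=∅
  fail(5) 'cbdcc': from fail(4)=18 chase 'c': 18 ⇒ 20;  out=∅∪out(20)=∅
  fail(21) 'bdccd': from fail(20)=1 chase 'd': 1 ⇒ 8;  out={6}∪out(8)={1,6}
  fail(6) 'cbdccd': from fail(5)=20 chase 'd': 20 ⇒ 21;  out={0}∪out(21)={0,1,6}

Scan:
[0] read 'a'  n0⇒n11
[1] read 'a'  n11⇒n12
[2] read 'c'  n12⇒n13  → match P4@[1:2]
[3] read 'c'  n13⇒n14  → match P3@[0:3]
[4] read 'c'  n14⇒n1 (via fail)
[5] read 'c'  n1⇒n1 (via fail)
[6] read 'a'  n1⇒n11 (via fail)
[7] read 'c'  n11⇒n15  → match P4@[6:7]
[8] read 'c'  n15⇒n1 (via fail)
[9] read 'd'  n1⇒n8  → match P1@[9:9]
[10] read 'c'  n8⇒n1 (via fail)
[11] read 'b'  n1⇒n2
[12] read 'd'  n2⇒n3  → match P1@[12:12]
[13] read 'c'  n3⇒n4
[14] read 'c'  n4⇒n5
[15] read 'd'  n5⇒n6  → match P0@[10:15],P1@[15:15],P6@[11:15]
[16] read 'a'  n6⇒n11 (via fail)
[17] read 'b'  n11⇒n16 (via fail)
[18] read 'b'  n16⇒n16 (via fail)
[19] read 'c'  n16⇒n1 (via fail)
[20] read 'd'  n1⇒n8  → match P1@[20:20]
[21] read 'd'  n8⇒n9  → match P1@[21:21]
[22] read 'a'  n9⇒n11 (via fail)
[23] read 'c'  n11⇒n15  → match P4@[22:23]
[24] read 'a'  n15⇒n11 (via fail)
[25] read 'b'  n11⇒n16 (via fail)
[26] read 'b'  n16⇒n16 (via fail)
[27] read 'b'  n16⇒n16 (via fail)
[28] read 'a'  n16⇒n11 (via fail)
[29] read 'b'  n11⇒n16 (via fail)
[30] read 'a'  n16⇒n11 (via fail)
[31] read 'c'  n11⇒n15  → match P4@[30:31]
[32] read 'a'  n15⇒n11 (via fail)
[33] read 'd'  n11⇒n7 (via fail)  → match P1@[33:33]

Result: [[2,4],[3,3],[7,4],[9,1],[12,1],[15,0],[15,1],[15,6],[20,1],[21,1],[23,4],[31,4],[33,1]]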